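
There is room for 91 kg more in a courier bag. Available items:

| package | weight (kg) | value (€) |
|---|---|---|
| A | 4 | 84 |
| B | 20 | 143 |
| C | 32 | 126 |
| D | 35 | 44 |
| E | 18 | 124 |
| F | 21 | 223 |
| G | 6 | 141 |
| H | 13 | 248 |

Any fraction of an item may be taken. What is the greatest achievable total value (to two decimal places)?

998.44

Ratios (sorted): G 23.50, A 21.00, H 19.08, F 10.62, B 7.15, E 6.89, C 3.94, D 1.26
take G (6 @ 141); take A (4 @ 84); take H (13 @ 248); take F (21 @ 223); take B (20 @ 143); take E (18 @ 124); take 9/32 of C → 35.44. Capacity used 91/91.
Total value = 998.44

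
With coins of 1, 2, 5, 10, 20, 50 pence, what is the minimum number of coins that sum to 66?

4

Use the largest denomination that fits, subtract, and repeat.
66 = 1×50 + 1×10 + 1×5 + 1×1
Total coins = 1 + 1 + 1 + 1 = 4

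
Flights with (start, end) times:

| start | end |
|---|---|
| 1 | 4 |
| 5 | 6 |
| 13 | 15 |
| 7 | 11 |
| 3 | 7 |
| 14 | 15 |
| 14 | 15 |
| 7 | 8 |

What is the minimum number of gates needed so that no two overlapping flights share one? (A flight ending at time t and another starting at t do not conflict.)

3

Count concurrent intervals with a sweep; the peak is the room count.
starts: [1, 3, 5, 7, 7, 13, 14, 14]
ends:   [4, 6, 7, 8, 11, 15, 15, 15]
s1→1 s3→2 e4→1 s5→2 e6→1 e7→0 s7→1 s7→2 e8→1 e11→0 s13→1 s14→2 s14→3  — peak 3.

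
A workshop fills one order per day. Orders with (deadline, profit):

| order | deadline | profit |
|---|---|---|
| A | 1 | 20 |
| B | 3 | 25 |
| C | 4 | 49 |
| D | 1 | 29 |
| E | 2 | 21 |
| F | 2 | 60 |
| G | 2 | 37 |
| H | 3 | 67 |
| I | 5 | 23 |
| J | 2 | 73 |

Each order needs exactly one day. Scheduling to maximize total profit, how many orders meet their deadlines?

5

By profit: J(d2,73), H(d3,67), F(d2,60), C(d4,49), G(d2,37), D(d1,29), B(d3,25), I(d5,23), E(d2,21), A(d1,20)
J→slot 2; H→slot 3; F→slot 1; C→slot 4; G skipped; D skipped; B skipped; I→slot 5; E skipped; A skipped.
5 of 10 scheduled.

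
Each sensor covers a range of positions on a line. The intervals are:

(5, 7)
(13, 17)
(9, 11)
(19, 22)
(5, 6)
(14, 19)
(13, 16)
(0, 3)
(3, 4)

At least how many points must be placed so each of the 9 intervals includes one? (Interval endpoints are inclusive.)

Process intervals by earliest right end; each time one isn't hit yet, stab at its right endpoint.
Sorted: [0,3] [3,4] [5,6] [5,7] [9,11] [13,16] [13,17] [14,19] [19,22]
{[0,3],[3,4]} hit by 3; {[5,6],[5,7]} hit by 6; {[9,11]} hit by 11; {[13,16],[13,17],[14,19]} hit by 16; {[19,22]} hit by 22.
Points: 3, 6, 11, 16, 22 (5 total).

5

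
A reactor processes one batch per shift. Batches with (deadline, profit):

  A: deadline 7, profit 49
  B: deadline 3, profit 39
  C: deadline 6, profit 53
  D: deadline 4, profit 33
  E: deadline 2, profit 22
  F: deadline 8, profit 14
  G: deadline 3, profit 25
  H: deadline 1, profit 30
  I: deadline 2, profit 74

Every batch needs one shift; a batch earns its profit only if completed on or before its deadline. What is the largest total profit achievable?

Take jobs in profit order; each goes to the latest open slot no later than its deadline.
Profit order: I=74 C=53 A=49 B=39 D=33 H=30 G=25 E=22 F=14
Assign: I→slot 2, C→slot 6, A→slot 7, B→slot 3, D→slot 4, H→slot 1, G skipped, E skipped, F→slot 8.
Slots: [1:H] [2:I] [3:B] [4:D] [6:C] [7:A] [8:F]
Profit = 30 + 74 + 39 + 33 + 53 + 49 + 14 = 292

292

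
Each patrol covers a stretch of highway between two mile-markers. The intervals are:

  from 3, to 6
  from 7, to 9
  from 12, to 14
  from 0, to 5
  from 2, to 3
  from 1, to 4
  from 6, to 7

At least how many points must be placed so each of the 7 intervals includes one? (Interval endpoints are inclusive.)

3

Sorted: [2,3] [1,4] [0,5] [3,6] [6,7] [7,9] [12,14]
{[2,3],[1,4],[0,5],[3,6]} hit by 3; {[6,7],[7,9]} hit by 7; {[12,14]} hit by 14.
Points: 3, 7, 14 (3 total).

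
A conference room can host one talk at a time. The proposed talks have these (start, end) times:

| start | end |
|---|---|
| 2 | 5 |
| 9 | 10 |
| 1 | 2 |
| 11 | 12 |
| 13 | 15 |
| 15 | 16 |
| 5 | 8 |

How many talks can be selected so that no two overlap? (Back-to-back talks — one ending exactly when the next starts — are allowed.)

By end time: (1,2), (2,5), (5,8), (9,10), (11,12), (13,15), (15,16).
Pick (1,2); next start ≥ 2 → (2,5); next start ≥ 5 → (5,8); next start ≥ 8 → (9,10); next start ≥ 10 → (11,12); next start ≥ 12 → (13,15); next start ≥ 15 → (15,16).
Selected 7 talks.

7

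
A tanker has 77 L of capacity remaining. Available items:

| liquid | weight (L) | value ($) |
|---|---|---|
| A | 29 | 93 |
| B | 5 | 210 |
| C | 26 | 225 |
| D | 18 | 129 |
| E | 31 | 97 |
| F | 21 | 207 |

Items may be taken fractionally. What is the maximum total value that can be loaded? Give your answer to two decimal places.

Greedy by value/weight ratio, highest first.
Ratios (sorted): B 42.00, F 9.86, C 8.65, D 7.17, A 3.21, E 3.13
take B (5 @ 210); take F (21 @ 207); take C (26 @ 225); take D (18 @ 129); take 7/29 of A → 22.45. Capacity used 77/77.
Total value = 793.45

793.45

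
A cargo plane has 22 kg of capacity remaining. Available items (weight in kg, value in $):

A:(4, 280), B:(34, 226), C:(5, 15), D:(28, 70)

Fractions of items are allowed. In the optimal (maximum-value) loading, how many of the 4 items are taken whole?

Ratios (sorted): A 70.00, B 6.65, C 3.00, D 2.50
take A (4 @ 280); take 18/34 of B → 119.65. Capacity used 22/22.
1 item(s) taken whole; one partial (take 18/34 of B).

1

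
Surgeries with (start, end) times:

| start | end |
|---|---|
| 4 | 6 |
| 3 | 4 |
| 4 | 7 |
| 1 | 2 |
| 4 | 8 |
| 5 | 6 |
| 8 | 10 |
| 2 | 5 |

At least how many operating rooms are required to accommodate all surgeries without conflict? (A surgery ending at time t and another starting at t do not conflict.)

4

starts: [1, 2, 3, 4, 4, 4, 5, 8]
ends:   [2, 4, 5, 6, 6, 7, 8, 10]
s1→1 e2→0 s2→1 s3→2 e4→1 s4→2 s4→3 s4→4  — peak 4.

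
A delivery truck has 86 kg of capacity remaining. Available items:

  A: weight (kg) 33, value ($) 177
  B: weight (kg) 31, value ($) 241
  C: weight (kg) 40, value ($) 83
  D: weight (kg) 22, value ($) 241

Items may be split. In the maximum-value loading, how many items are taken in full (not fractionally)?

Order: D (241/22=10.95) > B (241/31=7.77) > A (177/33=5.36) > C (83/40=2.08)
Fill: take D (22 @ 241) → take B (31 @ 241) → take A (33 @ 177); 86/86 used.
3 item(s) taken whole.

3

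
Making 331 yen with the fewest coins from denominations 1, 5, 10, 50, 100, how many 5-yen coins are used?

331 − 3×100→31 − 3×10→1 − 1×1→0
Count of 5: 0

0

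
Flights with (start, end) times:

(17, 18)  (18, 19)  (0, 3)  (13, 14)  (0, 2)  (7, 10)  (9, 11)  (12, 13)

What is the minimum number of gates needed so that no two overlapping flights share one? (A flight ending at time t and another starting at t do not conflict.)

Count concurrent intervals with a sweep; the peak is the room count.
starts: [0, 0, 7, 9, 12, 13, 17, 18]
ends:   [2, 3, 10, 11, 13, 14, 18, 19]
s0→1 s0→2  — peak 2.

2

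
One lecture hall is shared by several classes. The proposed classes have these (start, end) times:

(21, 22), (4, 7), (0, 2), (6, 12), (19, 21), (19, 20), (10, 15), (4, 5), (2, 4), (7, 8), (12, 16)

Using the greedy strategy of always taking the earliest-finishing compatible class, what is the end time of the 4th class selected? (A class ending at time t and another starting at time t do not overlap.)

8

By end time: (0,2), (2,4), (4,5), (4,7), (7,8), (6,12), (10,15), (12,16), (19,20), (19,21), (21,22).
Pick (0,2); next start ≥ 2 → (2,4); next start ≥ 4 → (4,5); next start ≥ 5 → (7,8); next start ≥ 8 → (10,15); next start ≥ 15 → (19,20); next start ≥ 20 → (21,22).
Selected: (0,2) (2,4) (4,5) (7,8) (10,15) (19,20) (21,22)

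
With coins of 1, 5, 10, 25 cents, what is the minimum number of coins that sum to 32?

Greedy: take as many of the largest coin as possible, then repeat with the remainder.
32 − 1×25→7 − 1×5→2 − 2×1→0
Total coins = 1 + 1 + 2 = 4

4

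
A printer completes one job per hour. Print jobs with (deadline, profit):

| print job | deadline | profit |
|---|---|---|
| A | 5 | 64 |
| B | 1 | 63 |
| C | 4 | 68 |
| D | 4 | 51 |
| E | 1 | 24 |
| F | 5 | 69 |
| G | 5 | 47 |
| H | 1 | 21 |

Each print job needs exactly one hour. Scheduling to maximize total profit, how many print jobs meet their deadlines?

5

Sort by profit descending; place each in the latest free slot ≤ its deadline.
Profit order: F=69 C=68 A=64 B=63 D=51 G=47 E=24 H=21
Assign: F→slot 5, C→slot 4, A→slot 3, B→slot 1, D→slot 2, G skipped, E skipped, H skipped.
Slots: [1:B] [2:D] [3:A] [4:C] [5:F]
5 of 8 scheduled.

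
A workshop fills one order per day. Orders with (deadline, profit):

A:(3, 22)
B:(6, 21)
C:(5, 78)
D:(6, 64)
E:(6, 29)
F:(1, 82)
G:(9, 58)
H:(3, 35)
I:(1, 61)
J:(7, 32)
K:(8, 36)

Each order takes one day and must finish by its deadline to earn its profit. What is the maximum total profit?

436

Sort by profit descending; place each in the latest free slot ≤ its deadline.
By profit: F(d1,82), C(d5,78), D(d6,64), I(d1,61), G(d9,58), K(d8,36), H(d3,35), J(d7,32), E(d6,29), A(d3,22), B(d6,21)
F→slot 1; C→slot 5; D→slot 6; I skipped; G→slot 9; K→slot 8; H→slot 3; J→slot 7; E→slot 4; A→slot 2; B skipped.
Profit = 82 + 22 + 35 + 29 + 78 + 64 + 32 + 36 + 58 = 436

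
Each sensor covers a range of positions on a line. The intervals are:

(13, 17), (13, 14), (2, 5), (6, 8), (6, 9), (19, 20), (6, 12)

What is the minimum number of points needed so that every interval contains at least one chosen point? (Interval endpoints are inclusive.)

4

Sort by right endpoint; whenever an interval is uncovered, place a point at its right end.
Sorted: [2,5] [6,8] [6,9] [6,12] [13,14] [13,17] [19,20]
{[2,5]} hit by 5; {[6,8],[6,9],[6,12]} hit by 8; {[13,14],[13,17]} hit by 14; {[19,20]} hit by 20.
Points: 5, 8, 14, 20 (4 total).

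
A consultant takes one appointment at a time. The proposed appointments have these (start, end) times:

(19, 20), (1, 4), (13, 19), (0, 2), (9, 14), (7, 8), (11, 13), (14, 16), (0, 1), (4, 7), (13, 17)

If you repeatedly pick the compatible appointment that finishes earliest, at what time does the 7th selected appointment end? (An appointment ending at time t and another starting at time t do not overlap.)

20

By end time: (0,1), (0,2), (1,4), (4,7), (7,8), (11,13), (9,14), (14,16), (13,17), (13,19), (19,20).
Pick (0,1); next start ≥ 1 → (1,4); next start ≥ 4 → (4,7); next start ≥ 7 → (7,8); next start ≥ 8 → (11,13); next start ≥ 13 → (14,16); next start ≥ 16 → (19,20).
Selected: (0,1) (1,4) (4,7) (7,8) (11,13) (14,16) (19,20)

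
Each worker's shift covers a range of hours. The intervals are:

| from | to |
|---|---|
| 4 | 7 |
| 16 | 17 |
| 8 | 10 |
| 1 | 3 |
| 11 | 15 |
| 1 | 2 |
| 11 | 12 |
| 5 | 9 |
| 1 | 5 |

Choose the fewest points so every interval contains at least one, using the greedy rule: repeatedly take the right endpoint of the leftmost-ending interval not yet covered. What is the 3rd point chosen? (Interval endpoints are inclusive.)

Sort by right endpoint; whenever an interval is uncovered, place a point at its right end.
By right end: [1,2]  [1,3]  [1,5]  [4,7]  [5,9]  [8,10]  [11,12]  [11,15]  [16,17]
[1,2] uncovered → point at 2; [4,7] uncovered → point at 7; [8,10] uncovered → point at 10; [11,12] uncovered → point at 12; [16,17] uncovered → point at 17.
Points: 2, 7, 10, 12, 17 (5 total).

10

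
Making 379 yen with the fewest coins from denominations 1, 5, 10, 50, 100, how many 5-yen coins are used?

1

Use the largest denomination that fits, subtract, and repeat.
379 = 3×100 + 1×50 + 2×10 + 1×5 + 4×1
Count of 5: 1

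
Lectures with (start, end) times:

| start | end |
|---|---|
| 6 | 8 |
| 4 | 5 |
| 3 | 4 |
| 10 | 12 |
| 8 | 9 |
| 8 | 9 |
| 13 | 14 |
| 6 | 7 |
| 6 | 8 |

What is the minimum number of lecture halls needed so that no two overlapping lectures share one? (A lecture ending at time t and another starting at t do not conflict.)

3

The answer is the maximum number of intervals overlapping at any instant.
Events (time:±→running): 3:+→1 4:-→0 4:+→1 5:-→0 6:+→1 6:+→2 6:+→3 … peak 3.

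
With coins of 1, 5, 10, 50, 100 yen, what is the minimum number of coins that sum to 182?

182 − 1×100→82 − 1×50→32 − 3×10→2 − 2×1→0
Total coins = 1 + 1 + 3 + 2 = 7

7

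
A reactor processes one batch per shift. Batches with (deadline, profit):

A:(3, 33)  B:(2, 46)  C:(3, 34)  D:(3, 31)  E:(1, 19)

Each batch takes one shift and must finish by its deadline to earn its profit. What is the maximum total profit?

By profit: B(d2,46), C(d3,34), A(d3,33), D(d3,31), E(d1,19)
B→slot 2; C→slot 3; A→slot 1; D skipped; E skipped.
Profit = 33 + 46 + 34 = 113

113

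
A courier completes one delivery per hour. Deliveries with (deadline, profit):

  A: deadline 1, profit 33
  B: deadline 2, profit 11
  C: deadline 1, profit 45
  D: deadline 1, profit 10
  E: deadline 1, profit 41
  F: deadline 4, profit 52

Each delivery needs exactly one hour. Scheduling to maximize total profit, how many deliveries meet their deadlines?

3

Profit order: F=52 C=45 E=41 A=33 B=11 D=10
Assign: F→slot 4, C→slot 1, E skipped, A skipped, B→slot 2, D skipped.
Slots: [1:C] [2:B] [4:F]
3 of 6 scheduled.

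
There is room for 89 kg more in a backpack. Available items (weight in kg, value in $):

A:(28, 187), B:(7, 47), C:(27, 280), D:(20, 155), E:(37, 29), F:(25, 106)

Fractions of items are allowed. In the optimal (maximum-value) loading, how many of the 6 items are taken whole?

4

Order: C (280/27=10.37) > D (155/20=7.75) > B (47/7=6.71) > A (187/28=6.68) > F (106/25=4.24) > E (29/37=0.78)
Fill: take C (27 @ 280) → take D (20 @ 155) → take B (7 @ 47) → take A (28 @ 187) → take 7/25 of F → 29.68; 89/89 used.
4 item(s) taken whole; one partial (take 7/25 of F).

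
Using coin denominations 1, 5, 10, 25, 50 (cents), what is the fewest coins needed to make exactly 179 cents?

8

Use the largest denomination that fits, subtract, and repeat.
179 − 3×50→29 − 1×25→4 − 4×1→0
Total coins = 3 + 1 + 4 = 8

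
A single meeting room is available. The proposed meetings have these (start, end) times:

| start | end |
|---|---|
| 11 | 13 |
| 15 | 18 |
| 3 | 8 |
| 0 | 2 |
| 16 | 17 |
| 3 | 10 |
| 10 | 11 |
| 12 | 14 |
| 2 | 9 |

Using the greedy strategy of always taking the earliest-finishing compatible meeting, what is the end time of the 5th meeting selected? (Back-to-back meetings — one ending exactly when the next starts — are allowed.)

Greedy by earliest finish: after sorting by end time, pick each interval compatible with the last pick.
By end time: (0,2), (3,8), (2,9), (3,10), (10,11), (11,13), (12,14), (16,17), (15,18).
Pick (0,2); next start ≥ 2 → (3,8); next start ≥ 8 → (10,11); next start ≥ 11 → (11,13); next start ≥ 13 → (16,17).
Selected: (0,2) (3,8) (10,11) (11,13) (16,17)

17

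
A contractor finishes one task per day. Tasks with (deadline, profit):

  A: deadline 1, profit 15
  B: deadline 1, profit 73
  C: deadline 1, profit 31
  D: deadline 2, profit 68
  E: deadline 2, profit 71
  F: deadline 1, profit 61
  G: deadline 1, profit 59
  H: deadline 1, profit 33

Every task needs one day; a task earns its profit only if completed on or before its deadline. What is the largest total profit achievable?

144

By profit: B(d1,73), E(d2,71), D(d2,68), F(d1,61), G(d1,59), H(d1,33), C(d1,31), A(d1,15)
B→slot 1; E→slot 2; D skipped; F skipped; G skipped; H skipped; C skipped; A skipped.
Profit = 73 + 71 = 144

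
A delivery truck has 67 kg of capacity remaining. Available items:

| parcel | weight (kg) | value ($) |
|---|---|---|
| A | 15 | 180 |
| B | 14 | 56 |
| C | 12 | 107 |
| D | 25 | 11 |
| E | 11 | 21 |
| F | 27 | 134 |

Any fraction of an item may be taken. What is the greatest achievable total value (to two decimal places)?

473.00

Ratios (sorted): A 12.00, C 8.92, F 4.96, B 4.00, E 1.91, D 0.44
take A (15 @ 180); take C (12 @ 107); take F (27 @ 134); take 13/14 of B → 52.00. Capacity used 67/67.
Total value = 473.00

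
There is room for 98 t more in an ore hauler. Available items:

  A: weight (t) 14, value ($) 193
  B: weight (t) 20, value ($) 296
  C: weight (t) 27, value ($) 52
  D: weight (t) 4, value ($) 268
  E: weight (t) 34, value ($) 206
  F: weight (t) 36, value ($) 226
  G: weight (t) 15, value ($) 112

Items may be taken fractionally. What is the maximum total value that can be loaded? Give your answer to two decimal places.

Greedy by value/weight ratio, highest first.
Ratios (sorted): D 67.00, B 14.80, A 13.79, G 7.47, F 6.28, E 6.06, C 1.93
take D (4 @ 268); take B (20 @ 296); take A (14 @ 193); take G (15 @ 112); take F (36 @ 226); take 9/34 of E → 54.53. Capacity used 98/98.
Total value = 1149.53

1149.53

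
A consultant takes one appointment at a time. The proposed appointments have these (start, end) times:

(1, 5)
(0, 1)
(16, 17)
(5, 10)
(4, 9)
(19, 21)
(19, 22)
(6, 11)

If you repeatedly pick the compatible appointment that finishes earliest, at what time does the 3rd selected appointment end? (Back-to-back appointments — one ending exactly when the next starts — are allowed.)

By end time: (0,1), (1,5), (4,9), (5,10), (6,11), (16,17), (19,21), (19,22).
Pick (0,1); next start ≥ 1 → (1,5); next start ≥ 5 → (5,10); next start ≥ 10 → (16,17); next start ≥ 17 → (19,21).
Selected: (0,1) (1,5) (5,10) (16,17) (19,21)

10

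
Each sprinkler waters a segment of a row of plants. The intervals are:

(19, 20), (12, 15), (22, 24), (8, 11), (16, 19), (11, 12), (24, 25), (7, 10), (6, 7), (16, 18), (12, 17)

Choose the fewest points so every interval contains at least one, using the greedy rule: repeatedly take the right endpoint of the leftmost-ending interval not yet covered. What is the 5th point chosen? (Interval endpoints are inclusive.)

20

Sort by right endpoint; whenever an interval is uncovered, place a point at its right end.
By right end: [6,7]  [7,10]  [8,11]  [11,12]  [12,15]  [12,17]  [16,18]  [16,19]  [19,20]  [22,24]  [24,25]
[6,7] uncovered → point at 7; [8,11] uncovered → point at 11; [12,15] uncovered → point at 15; [16,18] uncovered → point at 18; [19,20] uncovered → point at 20; [22,24] uncovered → point at 24.
Points: 7, 11, 15, 18, 20, 24 (6 total).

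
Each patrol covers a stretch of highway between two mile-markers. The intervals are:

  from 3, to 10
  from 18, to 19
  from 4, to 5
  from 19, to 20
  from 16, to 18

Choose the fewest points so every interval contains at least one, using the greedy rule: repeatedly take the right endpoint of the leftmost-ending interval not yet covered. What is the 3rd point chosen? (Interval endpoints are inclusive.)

Process intervals by earliest right end; each time one isn't hit yet, stab at its right endpoint.
By right end: [4,5]  [3,10]  [16,18]  [18,19]  [19,20]
[4,5] uncovered → point at 5; [16,18] uncovered → point at 18; [19,20] uncovered → point at 20.
Points: 5, 18, 20 (3 total).

20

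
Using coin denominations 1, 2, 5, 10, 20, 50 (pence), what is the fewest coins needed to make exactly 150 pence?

150 − 3×50→0
Total coins = 3 = 3

3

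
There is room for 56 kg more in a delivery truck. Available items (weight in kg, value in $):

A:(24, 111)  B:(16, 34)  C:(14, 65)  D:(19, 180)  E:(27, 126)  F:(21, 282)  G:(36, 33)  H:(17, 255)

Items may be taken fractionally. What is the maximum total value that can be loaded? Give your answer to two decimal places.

707.53

Ratios (sorted): H 15.00, F 13.43, D 9.47, E 4.67, C 4.64, A 4.62, B 2.12, G 0.92
take H (17 @ 255); take F (21 @ 282); take 18/19 of D → 170.53. Capacity used 56/56.
Total value = 707.53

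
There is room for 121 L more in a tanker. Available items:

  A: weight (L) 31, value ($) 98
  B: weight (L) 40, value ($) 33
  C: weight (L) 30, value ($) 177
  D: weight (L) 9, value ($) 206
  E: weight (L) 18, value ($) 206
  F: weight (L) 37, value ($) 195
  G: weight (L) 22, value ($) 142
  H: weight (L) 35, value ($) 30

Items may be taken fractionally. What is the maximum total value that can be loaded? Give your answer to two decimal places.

941.81

Sort by value per unit weight and fill in that order.
Ratios (sorted): D 22.89, E 11.44, G 6.45, C 5.90, F 5.27, A 3.16, H 0.86, B 0.82
take D (9 @ 206); take E (18 @ 206); take G (22 @ 142); take C (30 @ 177); take F (37 @ 195); take 5/31 of A → 15.81. Capacity used 121/121.
Total value = 941.81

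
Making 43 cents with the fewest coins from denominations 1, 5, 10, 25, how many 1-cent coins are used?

Use the largest denomination that fits, subtract, and repeat.
43 = 1×25 + 1×10 + 1×5 + 3×1
Count of 1: 3

3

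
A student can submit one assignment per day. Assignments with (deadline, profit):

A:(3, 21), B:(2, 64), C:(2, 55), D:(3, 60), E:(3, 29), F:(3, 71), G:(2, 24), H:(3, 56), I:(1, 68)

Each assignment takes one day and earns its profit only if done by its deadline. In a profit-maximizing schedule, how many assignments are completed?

3

By profit: F(d3,71), I(d1,68), B(d2,64), D(d3,60), H(d3,56), C(d2,55), E(d3,29), G(d2,24), A(d3,21)
F→slot 3; I→slot 1; B→slot 2; D skipped; H skipped; C skipped; E skipped; G skipped; A skipped.
3 of 9 scheduled.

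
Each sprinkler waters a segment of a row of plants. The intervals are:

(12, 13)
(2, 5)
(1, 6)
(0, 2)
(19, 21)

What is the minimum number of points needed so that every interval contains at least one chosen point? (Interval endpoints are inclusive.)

Process intervals by earliest right end; each time one isn't hit yet, stab at its right endpoint.
By right end: [0,2]  [2,5]  [1,6]  [12,13]  [19,21]
[0,2] uncovered → point at 2; [12,13] uncovered → point at 13; [19,21] uncovered → point at 21.
Points: 2, 13, 21 (3 total).

3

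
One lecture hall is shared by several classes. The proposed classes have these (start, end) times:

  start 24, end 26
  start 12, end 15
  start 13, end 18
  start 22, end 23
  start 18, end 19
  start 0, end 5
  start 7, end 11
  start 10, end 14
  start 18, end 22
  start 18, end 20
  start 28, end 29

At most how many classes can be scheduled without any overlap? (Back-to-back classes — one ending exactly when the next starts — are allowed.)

Order by finish time; keep every interval that doesn't clash with the previous kept one.
By end time: (0,5), (7,11), (10,14), (12,15), (13,18), (18,19), (18,20), (18,22), (22,23), (24,26), (28,29).
Pick (0,5); next start ≥ 5 → (7,11); next start ≥ 11 → (12,15); next start ≥ 15 → (18,19); next start ≥ 19 → (22,23); next start ≥ 23 → (24,26); next start ≥ 26 → (28,29).
Selected 7 classes.

7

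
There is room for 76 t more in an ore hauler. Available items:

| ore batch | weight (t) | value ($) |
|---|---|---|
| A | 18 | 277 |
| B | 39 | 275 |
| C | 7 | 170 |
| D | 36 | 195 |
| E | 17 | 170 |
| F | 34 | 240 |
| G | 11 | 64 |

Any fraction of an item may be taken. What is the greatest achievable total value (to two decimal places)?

857.00

Greedy by value/weight ratio, highest first.
Ratios (sorted): C 24.29, A 15.39, E 10.00, F 7.06, B 7.05, G 5.82, D 5.42
take C (7 @ 170); take A (18 @ 277); take E (17 @ 170); take F (34 @ 240). Capacity used 76/76.
Total value = 857.00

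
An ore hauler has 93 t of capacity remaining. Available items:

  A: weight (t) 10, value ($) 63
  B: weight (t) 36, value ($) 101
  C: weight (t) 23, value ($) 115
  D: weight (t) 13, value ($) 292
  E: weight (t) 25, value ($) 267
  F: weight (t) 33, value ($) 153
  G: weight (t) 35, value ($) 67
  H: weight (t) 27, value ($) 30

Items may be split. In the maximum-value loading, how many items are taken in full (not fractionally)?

Ratios (sorted): D 22.46, E 10.68, A 6.30, C 5.00, F 4.64, B 2.81, G 1.91, H 1.11
take D (13 @ 292); take E (25 @ 267); take A (10 @ 63); take C (23 @ 115); take 22/33 of F → 102.00. Capacity used 93/93.
4 item(s) taken whole; one partial (take 22/33 of F).

4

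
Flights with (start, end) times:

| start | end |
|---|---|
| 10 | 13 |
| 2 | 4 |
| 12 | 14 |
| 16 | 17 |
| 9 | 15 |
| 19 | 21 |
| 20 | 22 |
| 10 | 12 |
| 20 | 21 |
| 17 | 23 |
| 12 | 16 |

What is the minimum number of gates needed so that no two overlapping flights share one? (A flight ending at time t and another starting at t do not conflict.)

4

The answer is the maximum number of intervals overlapping at any instant.
Events (time:±→running): 2:+→1 4:-→0 9:+→1 10:+→2 10:+→3 12:-→2 12:+→3 12:+→4 … peak 4.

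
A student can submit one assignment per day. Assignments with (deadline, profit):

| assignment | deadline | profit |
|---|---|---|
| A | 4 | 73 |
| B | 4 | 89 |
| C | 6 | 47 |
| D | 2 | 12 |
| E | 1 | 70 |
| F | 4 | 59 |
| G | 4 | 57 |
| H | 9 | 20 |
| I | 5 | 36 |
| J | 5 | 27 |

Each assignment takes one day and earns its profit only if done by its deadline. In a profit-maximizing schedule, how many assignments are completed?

Profit order: B=89 A=73 E=70 F=59 G=57 C=47 I=36 J=27 H=20 D=12
Assign: B→slot 4, A→slot 3, E→slot 1, F→slot 2, G skipped, C→slot 6, I→slot 5, J skipped, H→slot 9, D skipped.
Slots: [1:E] [2:F] [3:A] [4:B] [5:I] [6:C] [9:H]
7 of 10 scheduled.

7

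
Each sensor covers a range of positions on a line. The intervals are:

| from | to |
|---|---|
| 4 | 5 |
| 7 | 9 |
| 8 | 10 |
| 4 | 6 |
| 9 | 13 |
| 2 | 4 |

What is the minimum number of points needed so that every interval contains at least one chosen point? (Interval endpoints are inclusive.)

Process intervals by earliest right end; each time one isn't hit yet, stab at its right endpoint.
By right end: [2,4]  [4,5]  [4,6]  [7,9]  [8,10]  [9,13]
[2,4] uncovered → point at 4; [7,9] uncovered → point at 9.
Points: 4, 9 (2 total).

2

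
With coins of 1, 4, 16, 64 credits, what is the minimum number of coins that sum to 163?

7

Greedy: take as many of the largest coin as possible, then repeat with the remainder.
163 − 2×64→35 − 2×16→3 − 3×1→0
Total coins = 2 + 2 + 3 = 7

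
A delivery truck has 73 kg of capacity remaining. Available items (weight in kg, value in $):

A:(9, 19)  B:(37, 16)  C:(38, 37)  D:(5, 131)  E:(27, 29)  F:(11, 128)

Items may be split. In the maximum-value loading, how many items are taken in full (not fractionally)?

4

Sort by value per unit weight and fill in that order.
Order: D (131/5=26.20) > F (128/11=11.64) > A (19/9=2.11) > E (29/27=1.07) > C (37/38=0.97) > B (16/37=0.43)
Fill: take D (5 @ 131) → take F (11 @ 128) → take A (9 @ 19) → take E (27 @ 29) → take 21/38 of C → 20.45; 73/73 used.
4 item(s) taken whole; one partial (take 21/38 of C).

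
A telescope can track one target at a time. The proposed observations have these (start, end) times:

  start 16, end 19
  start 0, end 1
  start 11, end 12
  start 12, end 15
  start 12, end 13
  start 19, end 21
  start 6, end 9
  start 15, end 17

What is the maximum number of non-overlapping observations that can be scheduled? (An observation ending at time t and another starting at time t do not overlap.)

By end time: (0,1), (6,9), (11,12), (12,13), (12,15), (15,17), (16,19), (19,21).
Pick (0,1); next start ≥ 1 → (6,9); next start ≥ 9 → (11,12); next start ≥ 12 → (12,13); next start ≥ 13 → (15,17); next start ≥ 17 → (19,21).
Selected 6 observations.

6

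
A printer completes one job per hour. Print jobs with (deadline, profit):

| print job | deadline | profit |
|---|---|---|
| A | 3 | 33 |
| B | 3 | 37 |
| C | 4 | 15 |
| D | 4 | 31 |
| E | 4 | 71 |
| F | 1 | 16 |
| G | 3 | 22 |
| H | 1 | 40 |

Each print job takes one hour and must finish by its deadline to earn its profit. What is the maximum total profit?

Sort by profit descending; place each in the latest free slot ≤ its deadline.
By profit: E(d4,71), H(d1,40), B(d3,37), A(d3,33), D(d4,31), G(d3,22), F(d1,16), C(d4,15)
E→slot 4; H→slot 1; B→slot 3; A→slot 2; D skipped; G skipped; F skipped; C skipped.
Profit = 40 + 33 + 37 + 71 = 181

181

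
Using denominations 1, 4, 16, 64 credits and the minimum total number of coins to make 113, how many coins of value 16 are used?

3

Use the largest denomination that fits, subtract, and repeat.
113 − 1×64→49 − 3×16→1 − 1×1→0
Count of 16: 3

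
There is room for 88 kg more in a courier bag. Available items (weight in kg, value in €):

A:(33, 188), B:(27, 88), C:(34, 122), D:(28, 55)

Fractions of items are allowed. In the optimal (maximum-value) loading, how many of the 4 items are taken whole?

Greedy by value/weight ratio, highest first.
Order: A (188/33=5.70) > C (122/34=3.59) > B (88/27=3.26) > D (55/28=1.96)
Fill: take A (33 @ 188) → take C (34 @ 122) → take 21/27 of B → 68.44; 88/88 used.
2 item(s) taken whole; one partial (take 21/27 of B).

2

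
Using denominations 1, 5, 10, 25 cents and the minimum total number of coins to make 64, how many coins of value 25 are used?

2

Use the largest denomination that fits, subtract, and repeat.
64 − 2×25→14 − 1×10→4 − 4×1→0
Count of 25: 2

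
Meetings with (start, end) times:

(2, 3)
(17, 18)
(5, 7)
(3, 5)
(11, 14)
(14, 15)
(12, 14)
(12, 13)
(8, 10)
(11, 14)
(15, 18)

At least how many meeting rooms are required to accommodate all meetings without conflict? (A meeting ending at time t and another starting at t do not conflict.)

4

Count concurrent intervals with a sweep; the peak is the room count.
Events (time:±→running): 2:+→1 3:-→0 3:+→1 5:-→0 5:+→1 7:-→0 8:+→1 10:-→0 11:+→1 11:+→2 12:+→3 12:+→4 … peak 4.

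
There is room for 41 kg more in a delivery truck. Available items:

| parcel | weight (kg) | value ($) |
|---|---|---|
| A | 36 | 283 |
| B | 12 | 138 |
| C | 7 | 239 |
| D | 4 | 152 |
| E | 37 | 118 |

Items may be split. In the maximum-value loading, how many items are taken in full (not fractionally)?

3

Ratios (sorted): D 38.00, C 34.14, B 11.50, A 7.86, E 3.19
take D (4 @ 152); take C (7 @ 239); take B (12 @ 138); take 18/36 of A → 141.50. Capacity used 41/41.
3 item(s) taken whole; one partial (take 18/36 of A).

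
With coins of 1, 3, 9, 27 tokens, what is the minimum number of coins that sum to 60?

4

60 − 2×27→6 − 2×3→0
Total coins = 2 + 2 = 4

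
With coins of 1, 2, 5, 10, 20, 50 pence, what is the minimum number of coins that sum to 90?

3

90 − 1×50→40 − 2×20→0
Total coins = 1 + 2 = 3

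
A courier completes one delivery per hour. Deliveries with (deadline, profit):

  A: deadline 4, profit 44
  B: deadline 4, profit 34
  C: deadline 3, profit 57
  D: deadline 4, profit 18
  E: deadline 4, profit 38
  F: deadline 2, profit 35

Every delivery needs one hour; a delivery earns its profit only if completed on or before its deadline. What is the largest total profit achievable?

Take jobs in profit order; each goes to the latest open slot no later than its deadline.
Profit order: C=57 A=44 E=38 F=35 B=34 D=18
Assign: C→slot 3, A→slot 4, E→slot 2, F→slot 1, B skipped, D skipped.
Slots: [1:F] [2:E] [3:C] [4:A]
Profit = 35 + 38 + 57 + 44 = 174

174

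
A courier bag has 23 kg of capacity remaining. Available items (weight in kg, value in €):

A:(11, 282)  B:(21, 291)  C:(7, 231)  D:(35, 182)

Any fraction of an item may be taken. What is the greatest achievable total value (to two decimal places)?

582.29

Order: C (231/7=33.00) > A (282/11=25.64) > B (291/21=13.86) > D (182/35=5.20)
Fill: take C (7 @ 231) → take A (11 @ 282) → take 5/21 of B → 69.29; 23/23 used.
Total value = 582.29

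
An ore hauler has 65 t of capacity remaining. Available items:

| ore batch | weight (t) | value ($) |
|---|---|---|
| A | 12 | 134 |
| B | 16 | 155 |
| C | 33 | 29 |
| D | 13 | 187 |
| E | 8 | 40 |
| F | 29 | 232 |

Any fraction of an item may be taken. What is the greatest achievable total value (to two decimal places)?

Sort by value per unit weight and fill in that order.
Order: D (187/13=14.38) > A (134/12=11.17) > B (155/16=9.69) > F (232/29=8.00) > E (40/8=5.00) > C (29/33=0.88)
Fill: take D (13 @ 187) → take A (12 @ 134) → take B (16 @ 155) → take 24/29 of F → 192.00; 65/65 used.
Total value = 668.00

668.00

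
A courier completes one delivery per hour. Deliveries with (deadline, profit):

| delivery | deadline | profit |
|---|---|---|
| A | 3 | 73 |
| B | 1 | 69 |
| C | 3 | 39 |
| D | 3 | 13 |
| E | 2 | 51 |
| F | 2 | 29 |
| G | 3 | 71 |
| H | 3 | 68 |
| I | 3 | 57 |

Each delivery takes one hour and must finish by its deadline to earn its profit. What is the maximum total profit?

213

Take jobs in profit order; each goes to the latest open slot no later than its deadline.
By profit: A(d3,73), G(d3,71), B(d1,69), H(d3,68), I(d3,57), E(d2,51), C(d3,39), F(d2,29), D(d3,13)
A→slot 3; G→slot 2; B→slot 1; H skipped; I skipped; E skipped; C skipped; F skipped; D skipped.
Profit = 69 + 71 + 73 = 213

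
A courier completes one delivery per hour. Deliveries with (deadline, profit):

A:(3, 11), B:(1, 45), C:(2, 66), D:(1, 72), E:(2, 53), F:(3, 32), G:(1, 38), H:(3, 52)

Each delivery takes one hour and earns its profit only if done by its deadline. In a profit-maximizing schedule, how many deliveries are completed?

3

Sort by profit descending; place each in the latest free slot ≤ its deadline.
Profit order: D=72 C=66 E=53 H=52 B=45 G=38 F=32 A=11
Assign: D→slot 1, C→slot 2, E skipped, H→slot 3, B skipped, G skipped, F skipped, A skipped.
Slots: [1:D] [2:C] [3:H]
3 of 8 scheduled.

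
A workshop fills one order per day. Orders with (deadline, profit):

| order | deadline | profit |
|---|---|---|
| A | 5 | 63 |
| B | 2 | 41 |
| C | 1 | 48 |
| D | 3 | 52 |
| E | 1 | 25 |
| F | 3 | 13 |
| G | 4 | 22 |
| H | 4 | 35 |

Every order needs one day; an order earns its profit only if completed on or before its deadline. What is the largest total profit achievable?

239

By profit: A(d5,63), D(d3,52), C(d1,48), B(d2,41), H(d4,35), E(d1,25), G(d4,22), F(d3,13)
A→slot 5; D→slot 3; C→slot 1; B→slot 2; H→slot 4; E skipped; G skipped; F skipped.
Profit = 48 + 41 + 52 + 35 + 63 = 239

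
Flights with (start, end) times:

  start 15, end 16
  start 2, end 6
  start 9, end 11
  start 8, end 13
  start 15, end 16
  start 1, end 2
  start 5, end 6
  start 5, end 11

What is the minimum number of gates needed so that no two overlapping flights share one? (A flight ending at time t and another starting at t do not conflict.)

3

Count concurrent intervals with a sweep; the peak is the room count.
starts: [1, 2, 5, 5, 8, 9, 15, 15]
ends:   [2, 6, 6, 11, 11, 13, 16, 16]
s1→1 e2→0 s2→1 s5→2 s5→3  — peak 3.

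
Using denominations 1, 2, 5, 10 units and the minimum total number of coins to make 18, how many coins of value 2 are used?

1

Greedy: take as many of the largest coin as possible, then repeat with the remainder.
18 = 1×10 + 1×5 + 1×2 + 1×1
Count of 2: 1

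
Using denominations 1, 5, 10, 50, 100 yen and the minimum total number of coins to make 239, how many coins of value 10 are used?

239 − 2×100→39 − 3×10→9 − 1×5→4 − 4×1→0
Count of 10: 3

3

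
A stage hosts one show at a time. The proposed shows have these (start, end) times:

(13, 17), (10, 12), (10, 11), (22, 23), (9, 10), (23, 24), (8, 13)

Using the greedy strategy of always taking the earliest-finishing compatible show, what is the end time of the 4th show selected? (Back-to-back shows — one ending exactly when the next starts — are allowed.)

23

Order by finish time; keep every interval that doesn't clash with the previous kept one.
Sorted by end: (9,10)  (10,11)  (10,12)  (8,13)  (13,17)  (22,23)  (23,24)
take (9,10); take (10,11); take (13,17); take (22,23); take (23,24).
Selected: (9,10) (10,11) (13,17) (22,23) (23,24)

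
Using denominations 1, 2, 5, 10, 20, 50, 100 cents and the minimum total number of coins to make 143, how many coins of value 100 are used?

Greedy: take as many of the largest coin as possible, then repeat with the remainder.
143 = 1×100 + 2×20 + 1×2 + 1×1
Count of 100: 1

1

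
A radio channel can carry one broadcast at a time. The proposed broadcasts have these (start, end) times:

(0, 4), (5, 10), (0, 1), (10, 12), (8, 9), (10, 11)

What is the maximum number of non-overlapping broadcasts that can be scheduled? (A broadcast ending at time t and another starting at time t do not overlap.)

Greedy by earliest finish: after sorting by end time, pick each interval compatible with the last pick.
By end time: (0,1), (0,4), (8,9), (5,10), (10,11), (10,12).
Pick (0,1); next start ≥ 1 → (8,9); next start ≥ 9 → (10,11).
Selected 3 broadcasts.

3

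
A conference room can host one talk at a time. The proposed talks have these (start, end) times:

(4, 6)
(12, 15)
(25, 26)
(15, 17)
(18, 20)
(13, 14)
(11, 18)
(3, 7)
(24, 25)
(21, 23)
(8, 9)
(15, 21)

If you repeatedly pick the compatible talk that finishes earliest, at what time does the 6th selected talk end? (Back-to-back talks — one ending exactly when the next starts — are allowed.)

23

Sorted by end: (4,6)  (3,7)  (8,9)  (13,14)  (12,15)  (15,17)  (11,18)  (18,20)  (15,21)  (21,23)  (24,25)  (25,26)
take (4,6); skip (3,7); take (8,9); take (13,14); skip (12,15); take (15,17); skip (11,18); take (18,20); take (21,23); take (24,25); take (25,26).
Selected: (4,6) (8,9) (13,14) (15,17) (18,20) (21,23) (24,25) (25,26)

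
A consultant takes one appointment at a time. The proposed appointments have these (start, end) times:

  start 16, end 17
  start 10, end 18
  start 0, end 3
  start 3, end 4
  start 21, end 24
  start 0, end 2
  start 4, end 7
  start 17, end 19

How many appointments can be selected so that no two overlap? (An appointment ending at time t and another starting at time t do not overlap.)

6

By end time: (0,2), (0,3), (3,4), (4,7), (16,17), (10,18), (17,19), (21,24).
Pick (0,2); next start ≥ 2 → (3,4); next start ≥ 4 → (4,7); next start ≥ 7 → (16,17); next start ≥ 17 → (17,19); next start ≥ 19 → (21,24).
Selected 6 appointments.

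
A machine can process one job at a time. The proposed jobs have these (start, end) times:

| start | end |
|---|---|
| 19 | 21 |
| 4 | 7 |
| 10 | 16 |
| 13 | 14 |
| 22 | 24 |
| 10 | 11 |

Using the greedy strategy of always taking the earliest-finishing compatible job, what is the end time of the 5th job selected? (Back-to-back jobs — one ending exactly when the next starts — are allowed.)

24

Order by finish time; keep every interval that doesn't clash with the previous kept one.
Sorted by end: (4,7)  (10,11)  (13,14)  (10,16)  (19,21)  (22,24)
take (4,7); take (10,11); take (13,14); take (19,21); take (22,24).
Selected: (4,7) (10,11) (13,14) (19,21) (22,24)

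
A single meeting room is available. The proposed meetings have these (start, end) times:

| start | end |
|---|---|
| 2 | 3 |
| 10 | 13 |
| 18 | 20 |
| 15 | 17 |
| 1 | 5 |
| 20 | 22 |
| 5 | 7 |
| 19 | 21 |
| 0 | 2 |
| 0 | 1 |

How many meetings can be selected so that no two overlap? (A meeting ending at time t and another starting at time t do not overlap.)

Sort by end time and greedily take each interval whose start is ≥ the last chosen end.
By end time: (0,1), (0,2), (2,3), (1,5), (5,7), (10,13), (15,17), (18,20), (19,21), (20,22).
Pick (0,1); next start ≥ 1 → (2,3); next start ≥ 3 → (5,7); next start ≥ 7 → (10,13); next start ≥ 13 → (15,17); next start ≥ 17 → (18,20); next start ≥ 20 → (20,22).
Selected 7 meetings.

7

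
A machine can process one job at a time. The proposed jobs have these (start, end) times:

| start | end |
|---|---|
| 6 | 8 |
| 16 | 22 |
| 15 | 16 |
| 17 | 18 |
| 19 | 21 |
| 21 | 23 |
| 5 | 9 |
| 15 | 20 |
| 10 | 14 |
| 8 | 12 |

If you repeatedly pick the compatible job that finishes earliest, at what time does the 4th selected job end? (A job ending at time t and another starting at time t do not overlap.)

18

Order by finish time; keep every interval that doesn't clash with the previous kept one.
By end time: (6,8), (5,9), (8,12), (10,14), (15,16), (17,18), (15,20), (19,21), (16,22), (21,23).
Pick (6,8); next start ≥ 8 → (8,12); next start ≥ 12 → (15,16); next start ≥ 16 → (17,18); next start ≥ 18 → (19,21); next start ≥ 21 → (21,23).
Selected: (6,8) (8,12) (15,16) (17,18) (19,21) (21,23)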